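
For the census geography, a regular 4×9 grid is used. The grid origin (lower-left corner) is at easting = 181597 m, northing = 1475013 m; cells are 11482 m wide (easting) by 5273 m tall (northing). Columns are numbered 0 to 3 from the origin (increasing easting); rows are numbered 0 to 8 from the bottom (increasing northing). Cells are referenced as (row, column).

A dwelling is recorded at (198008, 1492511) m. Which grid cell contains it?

Column index: ⌊(198008 − 181597) / 11482⌋ = ⌊1.429⌋ = 1
Row offset from origin: ⌊(1492511 − 1475013) / 5273⌋ = ⌊3.318⌋ = 3 → row 3

(3, 1)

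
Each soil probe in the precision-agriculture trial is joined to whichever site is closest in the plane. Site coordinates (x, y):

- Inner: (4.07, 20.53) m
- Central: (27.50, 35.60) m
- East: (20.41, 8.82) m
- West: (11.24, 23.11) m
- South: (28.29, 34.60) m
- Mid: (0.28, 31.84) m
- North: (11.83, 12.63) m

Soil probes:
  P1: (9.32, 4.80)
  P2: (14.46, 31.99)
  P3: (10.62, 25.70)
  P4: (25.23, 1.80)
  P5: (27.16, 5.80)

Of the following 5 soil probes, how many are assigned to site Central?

0

P1 → North
P2 → West
P3 → West
P4 → East
P5 → East
0 of the 5 go to Central.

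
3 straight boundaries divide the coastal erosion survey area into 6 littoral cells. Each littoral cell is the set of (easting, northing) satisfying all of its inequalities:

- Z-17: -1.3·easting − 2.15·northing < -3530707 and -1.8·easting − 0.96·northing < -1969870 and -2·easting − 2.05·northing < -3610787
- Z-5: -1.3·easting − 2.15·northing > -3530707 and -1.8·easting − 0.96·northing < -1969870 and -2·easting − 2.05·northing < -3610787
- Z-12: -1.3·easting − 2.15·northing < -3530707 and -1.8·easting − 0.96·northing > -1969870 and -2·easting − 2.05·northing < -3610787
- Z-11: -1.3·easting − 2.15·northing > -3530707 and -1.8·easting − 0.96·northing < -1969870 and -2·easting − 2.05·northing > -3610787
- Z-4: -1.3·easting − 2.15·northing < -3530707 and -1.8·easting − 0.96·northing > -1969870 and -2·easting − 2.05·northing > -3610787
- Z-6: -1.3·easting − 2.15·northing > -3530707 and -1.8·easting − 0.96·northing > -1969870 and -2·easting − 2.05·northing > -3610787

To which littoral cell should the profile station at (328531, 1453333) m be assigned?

Z-17

-1.3·328531 − 2.15·1453333 = -3551756.250, which is < -3530707
-1.8·328531 − 0.96·1453333 = -1986555.480, which is < -1969870
-2·328531 − 2.05·1453333 = -3636394.650, which is < -3610787
This sign pattern matches Z-17.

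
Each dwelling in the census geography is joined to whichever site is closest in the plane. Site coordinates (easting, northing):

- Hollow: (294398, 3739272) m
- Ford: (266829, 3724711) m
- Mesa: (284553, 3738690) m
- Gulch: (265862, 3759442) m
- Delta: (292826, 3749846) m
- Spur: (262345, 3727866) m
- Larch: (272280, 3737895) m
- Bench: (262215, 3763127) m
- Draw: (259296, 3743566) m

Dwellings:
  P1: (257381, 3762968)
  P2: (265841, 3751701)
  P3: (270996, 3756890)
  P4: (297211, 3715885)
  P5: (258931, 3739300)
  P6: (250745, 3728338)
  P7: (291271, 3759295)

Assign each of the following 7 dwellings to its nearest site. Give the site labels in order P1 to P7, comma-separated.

Bench, Gulch, Gulch, Hollow, Draw, Spur, Delta

P1 → Bench (d²=23392837.00)
P2 → Gulch (d²=59923522.00)
P3 → Gulch (d²=32870660.00)
P4 → Hollow (d²=554864738.00)
P5 → Draw (d²=18331981.00)
P6 → Spur (d²=134782784.00)
P7 → Delta (d²=91701626.00)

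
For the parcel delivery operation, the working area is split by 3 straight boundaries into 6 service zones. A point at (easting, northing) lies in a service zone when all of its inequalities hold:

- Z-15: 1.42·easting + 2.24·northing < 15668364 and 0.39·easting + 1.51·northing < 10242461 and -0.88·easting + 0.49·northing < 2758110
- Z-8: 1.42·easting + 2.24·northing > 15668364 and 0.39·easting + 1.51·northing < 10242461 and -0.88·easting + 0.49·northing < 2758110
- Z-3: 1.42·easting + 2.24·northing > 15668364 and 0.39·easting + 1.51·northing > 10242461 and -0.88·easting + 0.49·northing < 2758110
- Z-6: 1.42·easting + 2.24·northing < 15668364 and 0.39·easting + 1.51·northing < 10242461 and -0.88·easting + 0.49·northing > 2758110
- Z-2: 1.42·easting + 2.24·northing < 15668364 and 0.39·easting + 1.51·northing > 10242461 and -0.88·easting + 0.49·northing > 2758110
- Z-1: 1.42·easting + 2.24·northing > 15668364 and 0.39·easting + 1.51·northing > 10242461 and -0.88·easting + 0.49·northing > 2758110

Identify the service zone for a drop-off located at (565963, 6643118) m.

1.42·565963 + 2.24·6643118 = 15684251.780, which is > 15668364
0.39·565963 + 1.51·6643118 = 10251833.750, which is > 10242461
-0.88·565963 + 0.49·6643118 = 2757080.380, which is < 2758110
This sign pattern matches Z-3.

Z-3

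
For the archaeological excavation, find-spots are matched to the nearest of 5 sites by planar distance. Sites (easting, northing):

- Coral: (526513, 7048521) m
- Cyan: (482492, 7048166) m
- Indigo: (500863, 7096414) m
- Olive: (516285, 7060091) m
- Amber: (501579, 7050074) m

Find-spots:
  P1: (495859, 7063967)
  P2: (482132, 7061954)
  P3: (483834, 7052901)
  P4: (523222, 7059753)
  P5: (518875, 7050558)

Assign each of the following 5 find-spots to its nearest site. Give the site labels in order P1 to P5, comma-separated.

P1 → Amber (d²=225733849.00)
P2 → Cyan (d²=190238544.00)
P3 → Cyan (d²=24221189.00)
P4 → Olive (d²=48236213.00)
P5 → Coral (d²=62488413.00)

Amber, Cyan, Cyan, Olive, Coral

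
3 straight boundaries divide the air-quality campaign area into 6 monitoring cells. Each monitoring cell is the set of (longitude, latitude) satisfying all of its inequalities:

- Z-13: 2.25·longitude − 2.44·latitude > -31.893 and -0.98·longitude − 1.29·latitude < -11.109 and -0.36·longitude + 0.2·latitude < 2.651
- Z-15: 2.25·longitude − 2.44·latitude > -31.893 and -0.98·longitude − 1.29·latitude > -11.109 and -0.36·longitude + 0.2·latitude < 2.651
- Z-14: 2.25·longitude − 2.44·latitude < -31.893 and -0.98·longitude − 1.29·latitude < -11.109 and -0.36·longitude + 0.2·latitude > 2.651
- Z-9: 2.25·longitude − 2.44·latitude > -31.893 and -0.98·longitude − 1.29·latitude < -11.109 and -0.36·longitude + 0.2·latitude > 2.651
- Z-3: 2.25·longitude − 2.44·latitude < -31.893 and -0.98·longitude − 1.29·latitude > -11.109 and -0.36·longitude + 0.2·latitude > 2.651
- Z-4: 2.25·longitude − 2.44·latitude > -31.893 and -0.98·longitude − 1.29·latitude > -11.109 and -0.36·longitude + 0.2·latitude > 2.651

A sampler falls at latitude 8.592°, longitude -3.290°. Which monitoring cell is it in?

2.25·-3.290 − 2.44·8.592 = -28.367, which is > -31.893
-0.98·-3.290 − 1.29·8.592 = -7.859, which is > -11.109
-0.36·-3.290 + 0.2·8.592 = 2.903, which is > 2.651
This sign pattern matches Z-4.

Z-4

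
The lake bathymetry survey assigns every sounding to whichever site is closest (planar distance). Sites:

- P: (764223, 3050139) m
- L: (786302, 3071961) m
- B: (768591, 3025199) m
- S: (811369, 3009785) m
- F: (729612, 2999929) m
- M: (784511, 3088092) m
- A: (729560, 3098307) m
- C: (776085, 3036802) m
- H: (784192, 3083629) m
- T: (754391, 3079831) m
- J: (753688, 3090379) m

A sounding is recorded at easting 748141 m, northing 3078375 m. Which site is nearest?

Squared distances to each site:
P: 1055902420.000; L: 1497401317.000; B: 3245889476.000; S: 8702368084.000; F: 6497098757.000; M: 1417196989.000; A: 742538185.000; C: 2509181465.000; H: 1327279117.000; T: 41182436.000; J: 174865225.000.
Minimum at T.

T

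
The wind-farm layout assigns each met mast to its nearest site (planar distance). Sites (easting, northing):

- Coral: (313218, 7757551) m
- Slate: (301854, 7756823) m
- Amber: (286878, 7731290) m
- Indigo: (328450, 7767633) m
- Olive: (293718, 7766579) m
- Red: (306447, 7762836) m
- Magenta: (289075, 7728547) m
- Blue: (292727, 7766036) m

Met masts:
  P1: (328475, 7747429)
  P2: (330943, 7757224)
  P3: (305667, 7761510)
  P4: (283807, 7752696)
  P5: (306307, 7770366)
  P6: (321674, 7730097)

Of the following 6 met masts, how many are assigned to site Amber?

P1 → Coral
P2 → Indigo
P3 → Red
P4 → Blue
P5 → Red
P6 → Coral
0 of the 6 go to Amber.

0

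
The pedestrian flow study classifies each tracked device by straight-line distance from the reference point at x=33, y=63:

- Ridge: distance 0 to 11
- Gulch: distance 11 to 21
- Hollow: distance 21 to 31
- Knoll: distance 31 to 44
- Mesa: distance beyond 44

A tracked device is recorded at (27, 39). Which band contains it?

Hollow

Distance = √((27−33)² + (39−63)²) = √(36.000 + 576.000) = 24.739.
21 ≤ 24.739 < 31 → Hollow.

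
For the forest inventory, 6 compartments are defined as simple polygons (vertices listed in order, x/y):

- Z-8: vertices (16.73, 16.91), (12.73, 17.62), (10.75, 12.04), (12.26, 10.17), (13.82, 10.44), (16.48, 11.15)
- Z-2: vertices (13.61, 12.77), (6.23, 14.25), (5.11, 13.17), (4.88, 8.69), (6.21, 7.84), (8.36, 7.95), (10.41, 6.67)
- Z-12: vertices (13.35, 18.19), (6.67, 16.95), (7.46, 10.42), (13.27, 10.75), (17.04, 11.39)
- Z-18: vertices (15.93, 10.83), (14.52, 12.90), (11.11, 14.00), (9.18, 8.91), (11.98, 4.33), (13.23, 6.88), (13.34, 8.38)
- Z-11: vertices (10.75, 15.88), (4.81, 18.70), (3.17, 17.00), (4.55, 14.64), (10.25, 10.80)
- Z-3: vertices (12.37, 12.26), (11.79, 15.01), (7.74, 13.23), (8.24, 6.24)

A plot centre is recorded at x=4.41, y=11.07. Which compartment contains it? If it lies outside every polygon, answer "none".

none

Cast a ray rightward from (4.41, 11.07). For each polygon, the edges (by vertex number in listed order) whose endpoints lie on opposite sides of y = 11.07, where each meets that height, and whether that is right or left of the point:
Z-8: 3–4 at x≈11.533 (right), 5–6 at x≈16.180 (right) → 2 crossings.
Z-2: 3–4 at x≈5.002 (right), 7–1 at x≈12.718 (right) → 2 crossings.
Z-12: 2–3 at x≈7.381 (right), 4–5 at x≈15.155 (right) → 2 crossings.
Z-18: 1–2 at x≈15.767 (right), 3–4 at x≈9.999 (right) → 2 crossings.
Z-11: 4–5 at x≈9.849 (right), 5–1 at x≈10.277 (right) → 2 crossings.
Z-3: 3–4 at x≈7.895 (right), 4–1 at x≈11.554 (right) → 2 crossings.
All counts are even, so the point lies outside every listed polygon.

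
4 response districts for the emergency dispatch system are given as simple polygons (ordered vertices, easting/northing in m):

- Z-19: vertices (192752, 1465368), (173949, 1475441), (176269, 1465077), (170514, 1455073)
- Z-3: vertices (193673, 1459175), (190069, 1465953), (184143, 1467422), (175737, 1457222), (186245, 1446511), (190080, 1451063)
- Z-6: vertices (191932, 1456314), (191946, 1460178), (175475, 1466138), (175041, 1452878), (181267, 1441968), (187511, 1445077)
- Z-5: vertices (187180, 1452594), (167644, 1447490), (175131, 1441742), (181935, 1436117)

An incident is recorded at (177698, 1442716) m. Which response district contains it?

Cast a ray rightward from (177698, 1442716). For each polygon, the edges (by vertex number in listed order) whose endpoints lie on opposite sides of northing = 1442716, where each meets that height, and whether that is right or left of the point:
Z-19: no edge straddles that height → 0 crossings.
Z-3: no edge straddles that height → 0 crossings.
Z-6: 4–5 at easting≈180840.1 (right), 5–6 at easting≈182769.3 (right) → 2 crossings.
Z-5: 2–3 at easting≈173862.3 (left), 4–1 at easting≈184035.6 (right) → 1 crossing.
Only Z-5 has an odd count, so the point is inside Z-5.

Z-5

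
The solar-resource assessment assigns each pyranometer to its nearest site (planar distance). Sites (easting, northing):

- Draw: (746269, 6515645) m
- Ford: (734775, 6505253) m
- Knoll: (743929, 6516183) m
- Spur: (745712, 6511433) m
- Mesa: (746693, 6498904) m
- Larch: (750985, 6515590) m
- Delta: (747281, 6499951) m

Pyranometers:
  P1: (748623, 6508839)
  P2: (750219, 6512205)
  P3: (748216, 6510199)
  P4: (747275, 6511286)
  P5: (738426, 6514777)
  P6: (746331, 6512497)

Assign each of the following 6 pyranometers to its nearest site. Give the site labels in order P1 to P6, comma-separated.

Spur, Larch, Spur, Spur, Knoll, Spur

P1 → Spur (d²=15202757.00)
P2 → Larch (d²=12044981.00)
P3 → Spur (d²=7792772.00)
P4 → Spur (d²=2464578.00)
P5 → Knoll (d²=32259845.00)
P6 → Spur (d²=1515257.00)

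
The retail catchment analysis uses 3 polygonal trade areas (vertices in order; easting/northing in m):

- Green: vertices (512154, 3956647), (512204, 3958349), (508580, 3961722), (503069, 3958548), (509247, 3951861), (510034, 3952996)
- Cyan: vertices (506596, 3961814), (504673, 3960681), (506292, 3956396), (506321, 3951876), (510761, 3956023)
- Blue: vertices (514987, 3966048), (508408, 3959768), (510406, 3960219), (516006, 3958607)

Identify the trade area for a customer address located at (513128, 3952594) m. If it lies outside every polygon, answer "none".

none

Cast a ray rightward from (513128, 3952594). For each polygon, the edges (by vertex number in listed order) whose endpoints lie on opposite sides of northing = 3952594, where each meets that height, and whether that is right or left of the point:
Green: 4–5 at easting≈508569.8 (left), 5–6 at easting≈509755.3 (left) → 0 crossings.
Cyan: 3–4 at easting≈506316.4 (left), 4–5 at easting≈507089.7 (left) → 0 crossings.
Blue: no edge straddles that height → 0 crossings.
All counts are even, so the point lies outside every listed polygon.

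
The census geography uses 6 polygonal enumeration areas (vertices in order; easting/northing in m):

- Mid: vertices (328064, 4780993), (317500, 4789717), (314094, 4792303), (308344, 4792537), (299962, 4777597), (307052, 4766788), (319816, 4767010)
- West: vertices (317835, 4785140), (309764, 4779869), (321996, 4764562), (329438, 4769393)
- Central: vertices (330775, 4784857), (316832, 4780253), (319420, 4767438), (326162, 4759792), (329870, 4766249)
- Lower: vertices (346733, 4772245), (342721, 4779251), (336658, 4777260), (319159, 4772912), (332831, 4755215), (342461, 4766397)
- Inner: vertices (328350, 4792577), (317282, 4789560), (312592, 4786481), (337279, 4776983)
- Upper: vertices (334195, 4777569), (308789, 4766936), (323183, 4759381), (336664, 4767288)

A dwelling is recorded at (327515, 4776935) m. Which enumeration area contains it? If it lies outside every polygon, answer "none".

Central

Cast a ray rightward from (327515, 4776935). For each polygon, the edges (by vertex number in listed order) whose endpoints lie on opposite sides of northing = 4776935, where each meets that height, and whether that is right or left of the point:
Mid: 5–6 at easting≈300396.2 (left), 7–1 at easting≈325670.4 (left) → 0 crossings.
West: 2–3 at easting≈312108.6 (left), 4–1 at easting≈323880.8 (left) → 0 crossings.
Central: 2–3 at easting≈317502.1 (left), 5–1 at easting≈330389.7 (right) → 1 crossing.
Lower: 1–2 at easting≈344047.3 (right), 3–4 at easting≈335350.0 (right) → 2 crossings.
Inner: no edge straddles that height → 0 crossings.
Upper: 1–2 at easting≈332680.1 (right), 4–1 at easting≈334347.3 (right) → 2 crossings.
Only Central has an odd count, so the point is inside Central.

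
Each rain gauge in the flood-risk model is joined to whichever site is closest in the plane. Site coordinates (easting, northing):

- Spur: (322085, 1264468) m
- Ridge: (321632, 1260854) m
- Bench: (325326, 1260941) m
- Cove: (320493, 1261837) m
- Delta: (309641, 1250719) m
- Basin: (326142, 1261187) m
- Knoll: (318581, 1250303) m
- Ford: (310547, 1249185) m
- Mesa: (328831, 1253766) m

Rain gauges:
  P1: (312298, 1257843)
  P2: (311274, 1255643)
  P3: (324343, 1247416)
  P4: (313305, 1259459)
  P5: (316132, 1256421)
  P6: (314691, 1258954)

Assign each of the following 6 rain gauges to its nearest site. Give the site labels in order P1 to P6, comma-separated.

P1 → Delta (d²=57811025.00)
P2 → Delta (d²=26912465.00)
P3 → Knoll (d²=41535413.00)
P4 → Cove (d²=57322228.00)
P5 → Knoll (d²=43427525.00)
P6 → Cove (d²=41974893.00)

Delta, Delta, Knoll, Cove, Knoll, Cove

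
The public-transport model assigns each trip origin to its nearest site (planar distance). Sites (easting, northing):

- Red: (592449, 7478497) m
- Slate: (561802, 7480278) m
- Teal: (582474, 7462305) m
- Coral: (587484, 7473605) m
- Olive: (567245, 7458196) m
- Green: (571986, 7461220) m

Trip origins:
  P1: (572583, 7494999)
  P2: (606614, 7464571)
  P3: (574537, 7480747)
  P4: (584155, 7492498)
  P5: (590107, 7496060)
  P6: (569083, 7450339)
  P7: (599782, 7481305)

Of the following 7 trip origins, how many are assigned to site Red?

4

P1 → Slate
P2 → Red
P3 → Slate
P4 → Red
P5 → Red
P6 → Olive
P7 → Red
4 of the 7 go to Red.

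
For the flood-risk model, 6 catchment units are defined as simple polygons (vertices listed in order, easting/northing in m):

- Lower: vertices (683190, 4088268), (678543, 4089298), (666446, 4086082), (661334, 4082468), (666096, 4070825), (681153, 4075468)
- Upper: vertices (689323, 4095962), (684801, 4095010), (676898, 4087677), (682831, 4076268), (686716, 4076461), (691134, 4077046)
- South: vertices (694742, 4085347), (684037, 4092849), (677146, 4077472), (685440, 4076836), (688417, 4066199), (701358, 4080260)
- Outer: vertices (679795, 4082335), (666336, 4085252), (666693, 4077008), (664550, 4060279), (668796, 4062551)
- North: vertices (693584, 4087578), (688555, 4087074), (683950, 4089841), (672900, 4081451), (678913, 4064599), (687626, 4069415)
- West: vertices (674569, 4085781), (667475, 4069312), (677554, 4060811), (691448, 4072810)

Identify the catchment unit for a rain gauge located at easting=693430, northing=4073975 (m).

Cast a ray rightward from (693430, 4073975). For each polygon, the edges (by vertex number in listed order) whose endpoints lie on opposite sides of northing = 4073975, where each meets that height, and whether that is right or left of the point:
Lower: 4–5 at easting≈664807.6 (left), 5–6 at easting≈676311.3 (left) → 0 crossings.
Upper: no edge straddles that height → 0 crossings.
South: 4–5 at easting≈686240.7 (left), 5–6 at easting≈695573.6 (right) → 1 crossing.
Outer: 3–4 at easting≈666304.5 (left), 5–1 at easting≈675147.2 (left) → 0 crossings.
North: 4–5 at easting≈675567.5 (left), 6–1 at easting≈689121.8 (left) → 0 crossings.
West: 1–2 at easting≈669483.6 (left), 4–1 at easting≈689932.0 (left) → 0 crossings.
Only South has an odd count, so the point is inside South.

South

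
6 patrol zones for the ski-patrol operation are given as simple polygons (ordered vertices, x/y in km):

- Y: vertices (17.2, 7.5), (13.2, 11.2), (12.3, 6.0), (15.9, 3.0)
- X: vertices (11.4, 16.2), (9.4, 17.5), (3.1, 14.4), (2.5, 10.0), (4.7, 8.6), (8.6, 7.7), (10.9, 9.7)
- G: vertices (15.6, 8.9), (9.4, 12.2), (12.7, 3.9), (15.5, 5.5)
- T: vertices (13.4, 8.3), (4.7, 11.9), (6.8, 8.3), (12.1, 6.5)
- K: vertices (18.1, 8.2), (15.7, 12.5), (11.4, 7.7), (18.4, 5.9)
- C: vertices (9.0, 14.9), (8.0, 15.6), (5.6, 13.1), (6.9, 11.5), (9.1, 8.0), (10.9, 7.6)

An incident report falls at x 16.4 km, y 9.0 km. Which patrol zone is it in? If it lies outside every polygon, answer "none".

Cast a ray rightward from (16.4, 9.0). For each polygon, the edges (by vertex number in listed order) whose endpoints lie on opposite sides of y = 9.0, where each meets that height, and whether that is right or left of the point:
Y: 1–2 at x≈15.58 (left), 2–3 at x≈12.82 (left) → 0 crossings.
X: 4–5 at x≈4.07 (left), 6–7 at x≈10.10 (left) → 0 crossings.
G: 1–2 at x≈15.41 (left), 2–3 at x≈10.67 (left) → 0 crossings.
T: 1–2 at x≈11.71 (left), 2–3 at x≈6.39 (left) → 0 crossings.
K: 1–2 at x≈17.65 (right), 2–3 at x≈12.56 (left) → 1 crossing.
C: 4–5 at x≈8.47 (left), 6–1 at x≈10.54 (left) → 0 crossings.
Only K has an odd count, so the point is inside K.

K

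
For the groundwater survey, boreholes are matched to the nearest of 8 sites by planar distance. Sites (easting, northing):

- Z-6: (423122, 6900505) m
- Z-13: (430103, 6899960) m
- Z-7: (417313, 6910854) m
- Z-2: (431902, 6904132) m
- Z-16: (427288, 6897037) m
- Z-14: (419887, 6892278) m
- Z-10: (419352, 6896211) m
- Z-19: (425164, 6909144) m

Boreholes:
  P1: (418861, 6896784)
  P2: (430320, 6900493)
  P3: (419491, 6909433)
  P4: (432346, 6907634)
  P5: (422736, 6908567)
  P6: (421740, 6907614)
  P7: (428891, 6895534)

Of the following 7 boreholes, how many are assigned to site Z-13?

P1 → Z-10
P2 → Z-13
P3 → Z-7
P4 → Z-2
P5 → Z-19
P6 → Z-19
P7 → Z-16
1 of the 7 goes to Z-13.

1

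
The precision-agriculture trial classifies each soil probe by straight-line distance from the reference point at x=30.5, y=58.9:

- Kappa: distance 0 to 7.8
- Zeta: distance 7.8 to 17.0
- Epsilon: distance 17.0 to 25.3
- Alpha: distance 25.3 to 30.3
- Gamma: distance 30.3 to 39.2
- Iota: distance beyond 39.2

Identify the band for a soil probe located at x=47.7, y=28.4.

Distance = √((47.7−30.5)² + (28.4−58.9)²) = √(295.840 + 930.250) = 35.016.
30.3 ≤ 35.016 < 39.2 → Gamma.

Gamma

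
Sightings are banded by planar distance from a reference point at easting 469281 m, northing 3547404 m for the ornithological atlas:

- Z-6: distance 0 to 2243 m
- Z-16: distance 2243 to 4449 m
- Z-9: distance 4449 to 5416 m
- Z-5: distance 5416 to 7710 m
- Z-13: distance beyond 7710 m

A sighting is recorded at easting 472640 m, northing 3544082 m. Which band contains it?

Distance = √((472640−469281)² + (3544082−3547404)²) = √(11282881.000 + 11035684.000) = 4724.253 m.
4449 ≤ 4724.253 < 5416 → Z-9.

Z-9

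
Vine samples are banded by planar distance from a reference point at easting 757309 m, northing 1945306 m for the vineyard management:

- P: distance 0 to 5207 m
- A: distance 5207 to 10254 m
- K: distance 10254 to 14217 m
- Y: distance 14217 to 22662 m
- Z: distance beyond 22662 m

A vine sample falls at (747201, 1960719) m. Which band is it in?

Distance = √((747201−757309)² + (1960719−1945306)²) = √(102171664.000 + 237560569.000) = 18431.827 m.
14217 ≤ 18431.827 < 22662 → Y.

Y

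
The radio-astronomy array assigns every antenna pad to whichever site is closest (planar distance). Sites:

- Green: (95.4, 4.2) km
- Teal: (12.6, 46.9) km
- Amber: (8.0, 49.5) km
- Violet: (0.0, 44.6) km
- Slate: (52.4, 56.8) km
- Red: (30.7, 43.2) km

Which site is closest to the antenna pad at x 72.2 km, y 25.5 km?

Green

Squared distances to each site:
Green: 991.930; Teal: 4010.120; Amber: 4697.640; Violet: 5577.650; Slate: 1371.730; Red: 2035.540.
Minimum at Green.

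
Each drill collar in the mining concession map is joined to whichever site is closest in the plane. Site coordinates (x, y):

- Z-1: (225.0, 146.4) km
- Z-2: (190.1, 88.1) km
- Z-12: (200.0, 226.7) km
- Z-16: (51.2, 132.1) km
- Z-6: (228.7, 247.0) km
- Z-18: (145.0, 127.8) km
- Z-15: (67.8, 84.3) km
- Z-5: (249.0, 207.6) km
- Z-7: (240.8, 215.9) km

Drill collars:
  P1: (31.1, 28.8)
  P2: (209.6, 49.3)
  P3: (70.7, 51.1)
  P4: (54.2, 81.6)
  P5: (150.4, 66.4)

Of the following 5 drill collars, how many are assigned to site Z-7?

P1 → Z-15
P2 → Z-2
P3 → Z-15
P4 → Z-15
P5 → Z-2
0 of the 5 go to Z-7.

0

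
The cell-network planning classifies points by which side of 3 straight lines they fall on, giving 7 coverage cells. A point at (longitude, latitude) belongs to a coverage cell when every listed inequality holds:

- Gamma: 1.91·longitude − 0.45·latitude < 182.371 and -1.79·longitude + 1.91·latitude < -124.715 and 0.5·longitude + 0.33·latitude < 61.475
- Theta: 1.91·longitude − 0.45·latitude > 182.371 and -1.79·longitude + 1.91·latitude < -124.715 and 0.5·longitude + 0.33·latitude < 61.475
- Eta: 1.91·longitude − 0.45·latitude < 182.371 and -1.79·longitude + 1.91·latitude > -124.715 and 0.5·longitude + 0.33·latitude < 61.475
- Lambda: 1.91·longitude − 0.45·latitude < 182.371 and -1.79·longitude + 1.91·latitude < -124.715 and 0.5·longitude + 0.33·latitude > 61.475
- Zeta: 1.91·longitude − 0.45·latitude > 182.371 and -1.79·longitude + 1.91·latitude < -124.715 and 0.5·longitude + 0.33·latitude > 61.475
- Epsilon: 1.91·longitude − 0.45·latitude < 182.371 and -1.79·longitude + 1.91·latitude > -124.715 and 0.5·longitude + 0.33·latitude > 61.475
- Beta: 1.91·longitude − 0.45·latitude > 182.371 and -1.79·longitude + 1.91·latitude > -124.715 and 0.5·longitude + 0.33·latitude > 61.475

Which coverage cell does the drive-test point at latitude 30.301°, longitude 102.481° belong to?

1.91·102.481 − 0.45·30.301 = 182.103, which is < 182.371
-1.79·102.481 + 1.91·30.301 = -125.566, which is < -124.715
0.5·102.481 + 0.33·30.301 = 61.240, which is < 61.475
This sign pattern matches Gamma.

Gamma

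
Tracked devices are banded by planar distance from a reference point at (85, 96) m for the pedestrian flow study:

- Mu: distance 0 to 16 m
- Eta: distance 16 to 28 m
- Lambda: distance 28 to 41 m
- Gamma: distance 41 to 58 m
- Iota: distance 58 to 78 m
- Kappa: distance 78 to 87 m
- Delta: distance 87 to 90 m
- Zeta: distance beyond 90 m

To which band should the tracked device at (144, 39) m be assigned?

Distance = √((144−85)² + (39−96)²) = √(3481.000 + 3249.000) = 82.037 m.
78 ≤ 82.037 < 87 → Kappa.

Kappa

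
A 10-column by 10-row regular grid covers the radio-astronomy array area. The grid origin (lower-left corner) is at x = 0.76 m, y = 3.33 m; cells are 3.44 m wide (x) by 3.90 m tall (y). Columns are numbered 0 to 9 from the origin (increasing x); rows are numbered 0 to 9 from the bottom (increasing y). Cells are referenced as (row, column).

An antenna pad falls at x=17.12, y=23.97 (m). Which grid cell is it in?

(5, 4)

Column index: ⌊(17.12 − 0.76) / 3.44⌋ = ⌊4.756⌋ = 4
Row offset from origin: ⌊(23.97 − 3.33) / 3.90⌋ = ⌊5.292⌋ = 5 → row 5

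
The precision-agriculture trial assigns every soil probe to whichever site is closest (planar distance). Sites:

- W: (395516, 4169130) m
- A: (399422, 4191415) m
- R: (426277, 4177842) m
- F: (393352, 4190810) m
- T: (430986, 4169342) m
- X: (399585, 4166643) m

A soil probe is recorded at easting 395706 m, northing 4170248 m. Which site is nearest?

Squared distances to each site:
W: 1286024.000; A: 461850545.000; R: 992254877.000; F: 428337160.000; T: 1245499236.000; X: 28042666.000.
Minimum at W.

W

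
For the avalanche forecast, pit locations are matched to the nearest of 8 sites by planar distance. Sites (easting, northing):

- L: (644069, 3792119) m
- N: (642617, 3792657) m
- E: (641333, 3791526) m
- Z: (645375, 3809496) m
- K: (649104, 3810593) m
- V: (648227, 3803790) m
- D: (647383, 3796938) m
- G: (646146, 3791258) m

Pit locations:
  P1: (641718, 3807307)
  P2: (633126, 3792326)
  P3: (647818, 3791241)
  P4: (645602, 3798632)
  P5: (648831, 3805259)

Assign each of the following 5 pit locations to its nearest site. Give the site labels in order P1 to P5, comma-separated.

Z, E, G, D, V

P1 → Z (d²=18165370.00)
P2 → E (d²=67994849.00)
P3 → G (d²=2795873.00)
P4 → D (d²=6041597.00)
P5 → V (d²=2522777.00)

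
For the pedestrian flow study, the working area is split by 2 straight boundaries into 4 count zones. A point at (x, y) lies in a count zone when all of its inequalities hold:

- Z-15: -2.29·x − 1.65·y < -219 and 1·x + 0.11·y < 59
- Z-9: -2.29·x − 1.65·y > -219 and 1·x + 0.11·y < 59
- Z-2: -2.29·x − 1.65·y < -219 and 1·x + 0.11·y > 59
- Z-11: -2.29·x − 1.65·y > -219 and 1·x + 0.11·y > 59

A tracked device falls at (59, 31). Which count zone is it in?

Z-11

-2.29·59 − 1.65·31 = -186.260, which is > -219
1·59 + 0.11·31 = 62.410, which is > 59
This sign pattern matches Z-11.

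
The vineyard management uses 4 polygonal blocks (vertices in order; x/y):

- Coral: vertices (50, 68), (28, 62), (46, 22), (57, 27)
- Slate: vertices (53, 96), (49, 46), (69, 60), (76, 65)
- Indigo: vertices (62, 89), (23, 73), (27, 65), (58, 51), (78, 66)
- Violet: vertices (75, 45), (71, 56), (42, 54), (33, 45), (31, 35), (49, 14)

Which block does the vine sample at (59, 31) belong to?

Cast a ray rightward from (59, 31). For each polygon, the edges (by vertex number in listed order) whose endpoints lie on opposite sides of y = 31, where each meets that height, and whether that is right or left of the point:
Coral: 2–3 at x≈42.0 (left), 4–1 at x≈56.3 (left) → 0 crossings.
Slate: no edge straddles that height → 0 crossings.
Indigo: no edge straddles that height → 0 crossings.
Violet: 5–6 at x≈34.4 (left), 6–1 at x≈63.3 (right) → 1 crossing.
Only Violet has an odd count, so the point is inside Violet.

Violet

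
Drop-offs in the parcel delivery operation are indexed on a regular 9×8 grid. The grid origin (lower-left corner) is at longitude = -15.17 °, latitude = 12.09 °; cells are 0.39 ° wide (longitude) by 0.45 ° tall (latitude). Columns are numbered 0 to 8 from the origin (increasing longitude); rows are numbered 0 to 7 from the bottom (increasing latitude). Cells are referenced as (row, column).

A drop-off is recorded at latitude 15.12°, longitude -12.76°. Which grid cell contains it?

(6, 6)

Column index: ⌊(-12.76 − -15.17) / 0.39⌋ = ⌊6.179⌋ = 6
Row offset from origin: ⌊(15.12 − 12.09) / 0.45⌋ = ⌊6.733⌋ = 6 → row 6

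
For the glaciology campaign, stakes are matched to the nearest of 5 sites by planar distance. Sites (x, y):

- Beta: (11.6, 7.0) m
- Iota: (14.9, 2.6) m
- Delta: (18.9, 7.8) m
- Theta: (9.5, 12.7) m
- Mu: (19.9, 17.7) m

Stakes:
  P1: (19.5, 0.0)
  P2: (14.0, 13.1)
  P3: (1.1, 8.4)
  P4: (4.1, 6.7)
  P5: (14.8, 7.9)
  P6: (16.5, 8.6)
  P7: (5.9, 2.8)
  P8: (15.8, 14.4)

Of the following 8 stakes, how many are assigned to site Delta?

1

P1 → Iota
P2 → Theta
P3 → Theta
P4 → Beta
P5 → Beta
P6 → Delta
P7 → Beta
P8 → Mu
1 of the 8 goes to Delta.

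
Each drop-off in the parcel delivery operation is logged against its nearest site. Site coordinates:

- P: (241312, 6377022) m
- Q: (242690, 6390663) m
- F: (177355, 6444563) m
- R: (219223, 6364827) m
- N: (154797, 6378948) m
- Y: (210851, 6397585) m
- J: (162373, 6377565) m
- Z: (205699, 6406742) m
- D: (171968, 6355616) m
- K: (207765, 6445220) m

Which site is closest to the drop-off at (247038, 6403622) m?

Q

Squared distances to each site:
P: 740347076.000; Q: 186840785.000; F: 6531885970.000; R: 2278726250.000; N: 9117208357.000; Y: 1345944338.000; J: 7847129474.000; Z: 1718647321.000; D: 7940080936.000; K: 3272762133.000.
Minimum at Q.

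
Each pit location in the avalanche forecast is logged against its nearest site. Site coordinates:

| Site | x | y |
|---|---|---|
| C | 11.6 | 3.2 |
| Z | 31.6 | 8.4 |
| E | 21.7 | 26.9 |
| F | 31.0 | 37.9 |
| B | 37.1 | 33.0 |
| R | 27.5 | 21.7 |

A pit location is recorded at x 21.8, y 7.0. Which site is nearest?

Squared distances to each site:
C: 118.480; Z: 98.000; E: 396.020; F: 1039.450; B: 910.090; R: 248.580.
Minimum at Z.

Z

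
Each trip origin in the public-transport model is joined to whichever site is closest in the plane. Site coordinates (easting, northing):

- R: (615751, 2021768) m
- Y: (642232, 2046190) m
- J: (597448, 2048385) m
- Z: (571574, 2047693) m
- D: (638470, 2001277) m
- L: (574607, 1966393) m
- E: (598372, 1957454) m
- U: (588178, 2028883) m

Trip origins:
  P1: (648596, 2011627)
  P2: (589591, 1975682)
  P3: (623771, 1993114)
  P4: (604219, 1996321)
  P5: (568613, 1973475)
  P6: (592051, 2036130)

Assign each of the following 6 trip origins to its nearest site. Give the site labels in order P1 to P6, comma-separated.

P1 → D (d²=209658376.00)
P2 → L (d²=310805777.00)
P3 → D (d²=282695170.00)
P4 → R (d²=780536833.00)
P5 → L (d²=86082760.00)
P6 → U (d²=67519138.00)

D, L, D, R, L, U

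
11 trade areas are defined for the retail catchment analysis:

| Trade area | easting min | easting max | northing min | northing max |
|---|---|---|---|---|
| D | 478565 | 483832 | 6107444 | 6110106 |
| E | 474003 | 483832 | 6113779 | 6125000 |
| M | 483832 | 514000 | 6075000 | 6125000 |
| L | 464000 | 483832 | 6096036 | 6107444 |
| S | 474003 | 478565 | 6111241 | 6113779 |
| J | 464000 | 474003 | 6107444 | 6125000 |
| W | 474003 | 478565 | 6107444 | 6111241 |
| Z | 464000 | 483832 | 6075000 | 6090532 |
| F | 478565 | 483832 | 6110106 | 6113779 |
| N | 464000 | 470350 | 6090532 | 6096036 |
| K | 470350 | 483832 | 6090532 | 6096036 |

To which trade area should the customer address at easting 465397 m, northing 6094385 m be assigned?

The point has easting = 465397 and northing = 6094385.
Only N satisfies 464000 ≤ easting ≤ 470350 and 6090532 ≤ northing ≤ 6096036.

N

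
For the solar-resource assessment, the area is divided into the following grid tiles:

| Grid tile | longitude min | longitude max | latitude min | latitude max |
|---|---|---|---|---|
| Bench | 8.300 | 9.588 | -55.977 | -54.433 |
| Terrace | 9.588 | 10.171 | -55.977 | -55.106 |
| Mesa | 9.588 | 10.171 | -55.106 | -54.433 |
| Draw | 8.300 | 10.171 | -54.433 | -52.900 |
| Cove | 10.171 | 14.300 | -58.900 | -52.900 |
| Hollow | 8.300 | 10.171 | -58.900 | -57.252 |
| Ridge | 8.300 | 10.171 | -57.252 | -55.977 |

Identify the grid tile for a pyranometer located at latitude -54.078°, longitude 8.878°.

The point has longitude = 8.878 and latitude = -54.078.
Only Draw satisfies 8.300 ≤ longitude ≤ 10.171 and -54.433 ≤ latitude ≤ -52.900.

Draw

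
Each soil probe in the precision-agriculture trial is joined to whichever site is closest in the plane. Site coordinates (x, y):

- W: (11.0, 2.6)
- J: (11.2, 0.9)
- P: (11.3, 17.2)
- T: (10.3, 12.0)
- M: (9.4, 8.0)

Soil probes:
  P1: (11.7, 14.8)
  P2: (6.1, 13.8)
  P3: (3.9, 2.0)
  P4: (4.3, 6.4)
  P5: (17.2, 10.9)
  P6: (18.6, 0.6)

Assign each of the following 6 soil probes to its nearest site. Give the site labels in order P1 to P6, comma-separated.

P1 → P (d²=5.92)
P2 → T (d²=20.88)
P3 → W (d²=50.77)
P4 → M (d²=28.57)
P5 → T (d²=48.82)
P6 → J (d²=54.85)

P, T, W, M, T, J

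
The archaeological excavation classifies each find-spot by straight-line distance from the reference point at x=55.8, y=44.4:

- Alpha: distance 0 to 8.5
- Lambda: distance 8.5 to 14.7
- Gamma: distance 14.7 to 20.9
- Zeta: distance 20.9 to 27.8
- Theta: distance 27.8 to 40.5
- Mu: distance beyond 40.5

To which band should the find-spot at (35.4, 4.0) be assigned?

Mu

Distance = √((35.4−55.8)² + (4.0−44.4)²) = √(416.160 + 1632.160) = 45.258.
40.5 ≤ 45.258 < ∞ → Mu.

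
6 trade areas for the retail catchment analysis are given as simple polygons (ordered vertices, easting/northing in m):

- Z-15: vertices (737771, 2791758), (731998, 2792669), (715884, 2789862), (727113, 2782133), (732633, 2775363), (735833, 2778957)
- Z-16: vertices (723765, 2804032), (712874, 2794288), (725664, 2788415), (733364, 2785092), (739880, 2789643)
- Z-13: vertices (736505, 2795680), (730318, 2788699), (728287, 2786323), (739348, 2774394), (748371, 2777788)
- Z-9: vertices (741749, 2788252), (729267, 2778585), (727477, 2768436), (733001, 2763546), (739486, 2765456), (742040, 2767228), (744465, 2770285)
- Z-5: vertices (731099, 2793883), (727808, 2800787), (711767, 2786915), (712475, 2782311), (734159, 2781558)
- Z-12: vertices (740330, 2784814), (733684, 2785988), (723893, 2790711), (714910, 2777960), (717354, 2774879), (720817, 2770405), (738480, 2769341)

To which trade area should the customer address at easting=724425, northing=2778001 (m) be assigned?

Cast a ray rightward from (724425, 2778001). For each polygon, the edges (by vertex number in listed order) whose endpoints lie on opposite sides of northing = 2778001, where each meets that height, and whether that is right or left of the point:
Z-15: 4–5 at easting≈730482.1 (right), 5–6 at easting≈734981.8 (right) → 2 crossings.
Z-16: no edge straddles that height → 0 crossings.
Z-13: 3–4 at easting≈736003.5 (right), 5–1 at easting≈748229.7 (right) → 2 crossings.
Z-9: 2–3 at easting≈729164.0 (right), 7–1 at easting≈743298.6 (right) → 2 crossings.
Z-5: no edge straddles that height → 0 crossings.
Z-12: 3–4 at easting≈714938.9 (left), 7–1 at easting≈739515.4 (right) → 1 crossing.
Only Z-12 has an odd count, so the point is inside Z-12.

Z-12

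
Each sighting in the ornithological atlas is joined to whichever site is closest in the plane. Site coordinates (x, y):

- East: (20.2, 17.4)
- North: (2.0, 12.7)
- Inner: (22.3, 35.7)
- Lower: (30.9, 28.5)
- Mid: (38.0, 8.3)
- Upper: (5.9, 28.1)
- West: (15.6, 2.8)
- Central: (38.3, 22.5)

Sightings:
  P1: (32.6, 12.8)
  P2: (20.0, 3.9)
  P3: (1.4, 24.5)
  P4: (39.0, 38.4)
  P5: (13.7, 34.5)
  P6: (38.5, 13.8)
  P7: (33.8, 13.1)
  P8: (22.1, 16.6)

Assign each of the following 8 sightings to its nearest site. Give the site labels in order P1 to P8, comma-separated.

P1 → Mid (d²=49.41)
P2 → West (d²=20.57)
P3 → Upper (d²=33.21)
P4 → Lower (d²=163.62)
P5 → Inner (d²=75.40)
P6 → Mid (d²=30.50)
P7 → Mid (d²=40.68)
P8 → East (d²=4.25)

Mid, West, Upper, Lower, Inner, Mid, Mid, East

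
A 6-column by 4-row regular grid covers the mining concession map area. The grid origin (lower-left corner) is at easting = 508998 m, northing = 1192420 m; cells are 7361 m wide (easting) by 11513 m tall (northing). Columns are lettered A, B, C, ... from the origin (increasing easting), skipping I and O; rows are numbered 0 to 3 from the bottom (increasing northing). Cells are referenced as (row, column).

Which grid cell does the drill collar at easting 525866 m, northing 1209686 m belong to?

Column index: ⌊(525866 − 508998) / 7361⌋ = ⌊2.292⌋ = 2 → column C
Row offset from origin: ⌊(1209686 − 1192420) / 11513⌋ = ⌊1.500⌋ = 1 → row 1

(1, C)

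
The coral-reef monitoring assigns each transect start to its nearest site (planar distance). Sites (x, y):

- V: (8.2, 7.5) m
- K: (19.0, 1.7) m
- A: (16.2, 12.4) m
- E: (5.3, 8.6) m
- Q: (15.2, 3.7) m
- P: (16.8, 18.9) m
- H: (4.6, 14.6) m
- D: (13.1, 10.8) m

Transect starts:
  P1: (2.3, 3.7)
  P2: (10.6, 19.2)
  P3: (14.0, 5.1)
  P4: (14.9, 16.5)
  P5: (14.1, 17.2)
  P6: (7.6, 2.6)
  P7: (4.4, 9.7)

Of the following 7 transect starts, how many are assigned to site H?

P1 → E
P2 → P
P3 → Q
P4 → P
P5 → P
P6 → V
P7 → E
0 of the 7 go to H.

0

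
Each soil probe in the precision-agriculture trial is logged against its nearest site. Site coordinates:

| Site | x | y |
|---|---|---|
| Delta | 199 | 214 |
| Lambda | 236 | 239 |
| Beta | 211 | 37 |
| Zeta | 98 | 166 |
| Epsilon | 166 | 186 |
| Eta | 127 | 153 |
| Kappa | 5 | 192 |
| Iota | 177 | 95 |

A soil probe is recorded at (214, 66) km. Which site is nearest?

Beta

Squared distances to each site:
Delta: 22129.000; Lambda: 30413.000; Beta: 850.000; Zeta: 23456.000; Epsilon: 16704.000; Eta: 15138.000; Kappa: 59557.000; Iota: 2210.000.
Minimum at Beta.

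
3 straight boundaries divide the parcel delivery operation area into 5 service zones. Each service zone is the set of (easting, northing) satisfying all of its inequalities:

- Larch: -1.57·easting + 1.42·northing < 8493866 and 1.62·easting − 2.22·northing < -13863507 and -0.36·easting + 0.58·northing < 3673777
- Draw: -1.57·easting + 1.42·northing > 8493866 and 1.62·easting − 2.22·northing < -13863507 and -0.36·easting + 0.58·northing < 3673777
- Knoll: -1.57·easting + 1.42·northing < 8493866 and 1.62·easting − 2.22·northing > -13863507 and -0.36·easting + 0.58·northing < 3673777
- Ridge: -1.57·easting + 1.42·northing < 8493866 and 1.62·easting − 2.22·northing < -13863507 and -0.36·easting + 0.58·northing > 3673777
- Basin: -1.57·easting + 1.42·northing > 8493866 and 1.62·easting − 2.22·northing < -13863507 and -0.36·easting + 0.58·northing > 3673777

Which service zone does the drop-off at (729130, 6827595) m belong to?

-1.57·729130 + 1.42·6827595 = 8550450.800, which is > 8493866
1.62·729130 − 2.22·6827595 = -13976070.300, which is < -13863507
-0.36·729130 + 0.58·6827595 = 3697518.300, which is > 3673777
This sign pattern matches Basin.

Basin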